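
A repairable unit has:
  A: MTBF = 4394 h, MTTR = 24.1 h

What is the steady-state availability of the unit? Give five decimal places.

0.99455

A(A) = MTBF/(MTBF+MTTR) = 4394/(4394+24.1) = 0.99455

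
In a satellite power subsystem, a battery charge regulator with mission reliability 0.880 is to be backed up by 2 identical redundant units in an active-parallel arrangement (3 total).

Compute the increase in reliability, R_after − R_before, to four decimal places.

0.1183

R_before = 0.880
R_after = 1 − (1 − 0.880)^3 = 0.9983
ΔR = 0.9983 − 0.880 = 0.1183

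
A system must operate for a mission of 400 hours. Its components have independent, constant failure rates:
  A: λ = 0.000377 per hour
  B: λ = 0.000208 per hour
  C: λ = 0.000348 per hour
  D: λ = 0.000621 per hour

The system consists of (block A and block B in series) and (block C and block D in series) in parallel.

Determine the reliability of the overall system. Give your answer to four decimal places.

0.9330

R(A) = exp(−0.000377 × 400) = 0.860020
R(B) = exp(−0.000208 × 400) = 0.920167
R(C) = exp(−0.000348 × 400) = 0.870054
R(D) = exp(−0.000621 × 400) = 0.780048
Series (A and B): 0.860020 × 0.920167 = 0.791362
Series (C and D): 0.870054 × 0.780048 = 0.678684
Parallel ([0.791362] and [0.678684]): 1 − (1 − 0.791362)(1 − 0.678684) = 0.9330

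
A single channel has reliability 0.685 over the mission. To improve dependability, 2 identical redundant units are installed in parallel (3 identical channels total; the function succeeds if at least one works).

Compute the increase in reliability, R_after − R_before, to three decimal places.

R_before = 0.685
R_after = 1 − (1 − 0.685)^3 = 0.969
ΔR = 0.969 − 0.685 = 0.284

0.284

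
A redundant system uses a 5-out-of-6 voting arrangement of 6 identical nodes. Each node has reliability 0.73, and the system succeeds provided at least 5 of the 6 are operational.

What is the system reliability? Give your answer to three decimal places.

0.487

R = Σ_{i=5}^{6} C(6,i) p^i (1−p)^{6−i} with p = 0.73
C(6,5)·0.73^5·0.27^1 = 0.33584
C(6,6)·0.73^6·0.27^0 = 0.15133
Sum = 0.487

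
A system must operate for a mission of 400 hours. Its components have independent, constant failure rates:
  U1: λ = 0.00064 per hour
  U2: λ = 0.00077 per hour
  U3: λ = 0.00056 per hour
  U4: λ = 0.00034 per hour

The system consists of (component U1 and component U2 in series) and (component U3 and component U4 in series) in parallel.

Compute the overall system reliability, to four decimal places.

R(U1) = exp(−0.00064 × 400) = 0.774142
R(U2) = exp(−0.00077 × 400) = 0.734915
R(U3) = exp(−0.00056 × 400) = 0.799315
R(U4) = exp(−0.00034 × 400) = 0.872843
Series (U1 and U2): 0.774142 × 0.734915 = 0.568929
Series (U3 and U4): 0.799315 × 0.872843 = 0.697677
Parallel ([0.568929] and [0.697677]): 1 − (1 − 0.568929)(1 − 0.697677) = 0.8697

0.8697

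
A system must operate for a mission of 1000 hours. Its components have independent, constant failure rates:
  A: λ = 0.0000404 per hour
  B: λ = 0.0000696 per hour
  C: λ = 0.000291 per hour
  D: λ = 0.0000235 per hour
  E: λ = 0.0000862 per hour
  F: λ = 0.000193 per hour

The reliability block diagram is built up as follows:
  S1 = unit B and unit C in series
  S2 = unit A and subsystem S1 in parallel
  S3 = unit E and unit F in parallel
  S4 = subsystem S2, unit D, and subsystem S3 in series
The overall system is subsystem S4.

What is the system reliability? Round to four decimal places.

0.9511

R(A) = exp(−0.0000404 × 1000) = 0.960405
R(B) = exp(−0.0000696 × 1000) = 0.932767
R(C) = exp(−0.000291 × 1000) = 0.747516
R(D) = exp(−0.0000235 × 1000) = 0.976774
R(E) = exp(−0.0000862 × 1000) = 0.917411
R(F) = exp(−0.000193 × 1000) = 0.824482
Series (B and C): 0.932767 × 0.747516 = 0.697258
Parallel (A and [0.697258]): 1 − (1 − 0.960405)(1 − 0.697258) = 0.988013
Parallel (E and F): 1 − (1 − 0.917411)(1 − 0.824482) = 0.985504
Series ([0.988013], D, and [0.985504]): 0.988013 × 0.976774 × 0.985504 = 0.9511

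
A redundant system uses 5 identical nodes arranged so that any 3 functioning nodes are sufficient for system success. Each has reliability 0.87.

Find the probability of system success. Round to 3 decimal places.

R = Σ_{i=3}^{5} C(5,i) p^i (1−p)^{5−i} with p = 0.87
C(5,3)·0.87^3·0.13^2 = 0.11129
C(5,4)·0.87^4·0.13^1 = 0.37238
C(5,5)·0.87^5·0.13^0 = 0.49842
Sum = 0.982

0.982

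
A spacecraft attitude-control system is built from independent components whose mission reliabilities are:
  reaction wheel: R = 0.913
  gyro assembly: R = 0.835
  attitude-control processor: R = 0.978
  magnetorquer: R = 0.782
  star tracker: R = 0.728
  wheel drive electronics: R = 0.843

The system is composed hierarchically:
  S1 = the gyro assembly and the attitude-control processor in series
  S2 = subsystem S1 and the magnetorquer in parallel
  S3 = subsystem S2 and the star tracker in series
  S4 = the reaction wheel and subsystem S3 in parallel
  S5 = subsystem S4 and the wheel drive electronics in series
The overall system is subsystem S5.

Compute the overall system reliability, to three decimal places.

0.821

Series (gyro assembly and attitude-control processor): 0.83500 × 0.97800 = 0.81663
Parallel ([0.81663] and magnetorquer): 1 − (1 − 0.81663)(1 − 0.78200) = 0.96003
Series ([0.96003] and star tracker): 0.96003 × 0.72800 = 0.69890
Parallel (reaction wheel and [0.69890]): 1 − (1 − 0.91300)(1 − 0.69890) = 0.97380
Series ([0.97380] and wheel drive electronics): 0.97380 × 0.84300 = 0.821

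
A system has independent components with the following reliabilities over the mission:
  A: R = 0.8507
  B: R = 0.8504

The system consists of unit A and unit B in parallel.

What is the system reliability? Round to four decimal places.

0.9777

Parallel (A and B): 1 − (1 − 0.850700)(1 − 0.850400) = 0.9777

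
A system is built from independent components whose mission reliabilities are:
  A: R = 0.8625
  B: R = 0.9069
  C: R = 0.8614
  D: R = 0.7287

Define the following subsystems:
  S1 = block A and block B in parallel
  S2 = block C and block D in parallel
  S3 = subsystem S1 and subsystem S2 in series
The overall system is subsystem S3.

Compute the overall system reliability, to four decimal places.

0.9501

Parallel (A and B): 1 − (1 − 0.862500)(1 − 0.906900) = 0.987199
Parallel (C and D): 1 − (1 − 0.861400)(1 − 0.728700) = 0.962398
Series ([0.987199] and [0.962398]): 0.987199 × 0.962398 = 0.9501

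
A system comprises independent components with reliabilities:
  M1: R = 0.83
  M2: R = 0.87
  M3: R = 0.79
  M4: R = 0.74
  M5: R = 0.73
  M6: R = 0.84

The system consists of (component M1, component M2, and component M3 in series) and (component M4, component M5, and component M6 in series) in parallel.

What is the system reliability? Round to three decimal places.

Series (M1, M2, and M3): 0.83000 × 0.87000 × 0.79000 = 0.57046
Series (M4, M5, and M6): 0.74000 × 0.73000 × 0.84000 = 0.45377
Parallel ([0.57046] and [0.45377]): 1 − (1 − 0.57046)(1 − 0.45377) = 0.765

0.765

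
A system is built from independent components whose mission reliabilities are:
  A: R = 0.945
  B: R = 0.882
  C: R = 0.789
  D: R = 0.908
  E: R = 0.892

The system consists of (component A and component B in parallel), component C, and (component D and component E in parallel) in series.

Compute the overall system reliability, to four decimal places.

0.7761

Parallel (A and B): 1 − (1 − 0.945000)(1 − 0.882000) = 0.993510
Parallel (D and E): 1 − (1 − 0.908000)(1 − 0.892000) = 0.990064
Series ([0.993510], C, and [0.990064]): 0.993510 × 0.789000 × 0.990064 = 0.7761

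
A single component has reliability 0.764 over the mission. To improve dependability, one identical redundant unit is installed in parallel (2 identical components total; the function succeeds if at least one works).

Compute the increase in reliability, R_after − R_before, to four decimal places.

0.1803

R_before = 0.764
R_after = 1 − (1 − 0.764)^2 = 0.9443
ΔR = 0.9443 − 0.764 = 0.1803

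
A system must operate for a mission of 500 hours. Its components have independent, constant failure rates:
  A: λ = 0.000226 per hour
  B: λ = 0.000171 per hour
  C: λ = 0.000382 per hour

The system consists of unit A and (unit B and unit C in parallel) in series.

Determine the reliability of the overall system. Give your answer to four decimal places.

R(A) = exp(−0.000226 × 500) = 0.893151
R(B) = exp(−0.000171 × 500) = 0.918053
R(C) = exp(−0.000382 × 500) = 0.826133
Parallel (B and C): 1 − (1 − 0.918053)(1 − 0.826133) = 0.985752
Series (A and [0.985752]): 0.893151 × 0.985752 = 0.8804

0.8804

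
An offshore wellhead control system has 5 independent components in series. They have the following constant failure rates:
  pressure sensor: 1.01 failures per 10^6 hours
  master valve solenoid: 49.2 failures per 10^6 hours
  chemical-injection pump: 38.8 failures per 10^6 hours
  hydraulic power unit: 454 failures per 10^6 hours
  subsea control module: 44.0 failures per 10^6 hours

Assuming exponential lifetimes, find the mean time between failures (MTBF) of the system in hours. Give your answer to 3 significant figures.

Series of exponential components: λ_sys = Σ λ_i
λ_sys = 0.00000101 + 0.0000492 + 0.0000388 + 0.000454 + 0.0000440 = 5.8701e-04 /h
MTBF = 1 / λ_sys = 1700 h

1700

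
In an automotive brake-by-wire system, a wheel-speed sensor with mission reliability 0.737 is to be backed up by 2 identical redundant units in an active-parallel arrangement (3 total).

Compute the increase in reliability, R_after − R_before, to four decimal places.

R_before = 0.737
R_after = 1 − (1 − 0.737)^3 = 0.9818
ΔR = 0.9818 − 0.737 = 0.2448

0.2448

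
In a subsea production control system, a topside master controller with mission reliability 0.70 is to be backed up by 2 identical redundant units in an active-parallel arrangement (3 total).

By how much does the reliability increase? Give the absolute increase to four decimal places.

R_before = 0.70
R_after = 1 − (1 − 0.70)^3 = 0.9730
ΔR = 0.9730 − 0.70 = 0.2730

0.2730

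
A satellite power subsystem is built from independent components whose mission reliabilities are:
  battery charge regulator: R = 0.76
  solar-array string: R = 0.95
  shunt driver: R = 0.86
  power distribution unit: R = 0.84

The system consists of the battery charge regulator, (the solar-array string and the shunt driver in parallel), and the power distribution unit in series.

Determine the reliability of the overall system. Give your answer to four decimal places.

Parallel (solar-array string and shunt driver): 1 − (1 − 0.950000)(1 − 0.860000) = 0.993000
Series (battery charge regulator, [0.993000], and power distribution unit): 0.760000 × 0.993000 × 0.840000 = 0.6339

0.6339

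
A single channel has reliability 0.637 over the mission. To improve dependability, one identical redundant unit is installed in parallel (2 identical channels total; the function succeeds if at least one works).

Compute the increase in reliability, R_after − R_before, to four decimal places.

0.2312

R_before = 0.637
R_after = 1 − (1 − 0.637)^2 = 0.8682
ΔR = 0.8682 − 0.637 = 0.2312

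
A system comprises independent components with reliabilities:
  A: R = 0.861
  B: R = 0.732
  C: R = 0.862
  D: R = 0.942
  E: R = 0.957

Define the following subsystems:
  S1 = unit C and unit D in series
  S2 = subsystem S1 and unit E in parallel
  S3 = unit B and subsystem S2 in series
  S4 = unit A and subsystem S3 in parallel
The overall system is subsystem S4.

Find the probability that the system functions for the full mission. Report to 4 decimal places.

0.9619

Series (C and D): 0.862000 × 0.942000 = 0.812004
Parallel ([0.812004] and E): 1 − (1 − 0.812004)(1 − 0.957000) = 0.991916
Series (B and [0.991916]): 0.732000 × 0.991916 = 0.726083
Parallel (A and [0.726083]): 1 − (1 − 0.861000)(1 − 0.726083) = 0.9619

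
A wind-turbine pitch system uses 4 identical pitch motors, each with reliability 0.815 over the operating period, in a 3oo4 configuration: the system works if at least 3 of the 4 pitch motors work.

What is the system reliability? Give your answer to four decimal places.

0.8418

R = Σ_{i=3}^{4} C(4,i) p^i (1−p)^{4−i} with p = 0.815
C(4,3)·0.815^3·0.185^1 = 0.400594
C(4,4)·0.815^4·0.185^0 = 0.441195
Sum = 0.8418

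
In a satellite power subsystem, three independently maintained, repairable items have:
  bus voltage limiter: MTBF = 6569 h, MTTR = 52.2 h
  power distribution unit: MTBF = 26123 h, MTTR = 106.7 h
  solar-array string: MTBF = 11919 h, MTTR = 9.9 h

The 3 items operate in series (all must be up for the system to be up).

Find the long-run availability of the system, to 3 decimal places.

A(bus voltage limiter) = MTBF/(MTBF+MTTR) = 6569/(6569+52.2) = 0.992116
A(power distribution unit) = MTBF/(MTBF+MTTR) = 26123/(26123+106.7) = 0.995932
A(solar-array string) = MTBF/(MTBF+MTTR) = 11919/(11919+9.9) = 0.999170
Series availability: 0.992116 × 0.995932 × 0.999170 = 0.987

0.987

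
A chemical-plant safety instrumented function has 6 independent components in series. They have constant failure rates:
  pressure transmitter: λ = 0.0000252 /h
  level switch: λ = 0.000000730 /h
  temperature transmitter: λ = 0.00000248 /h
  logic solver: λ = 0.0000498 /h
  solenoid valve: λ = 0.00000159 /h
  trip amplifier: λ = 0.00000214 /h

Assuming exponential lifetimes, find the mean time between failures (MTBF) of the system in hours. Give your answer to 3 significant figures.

Series of exponential components: λ_sys = Σ λ_i
λ_sys = 0.0000252 + 0.000000730 + 0.00000248 + 0.0000498 + 0.00000159 + 0.00000214 = 8.1940e-05 /h
MTBF = 1 / λ_sys = 12200 h

12200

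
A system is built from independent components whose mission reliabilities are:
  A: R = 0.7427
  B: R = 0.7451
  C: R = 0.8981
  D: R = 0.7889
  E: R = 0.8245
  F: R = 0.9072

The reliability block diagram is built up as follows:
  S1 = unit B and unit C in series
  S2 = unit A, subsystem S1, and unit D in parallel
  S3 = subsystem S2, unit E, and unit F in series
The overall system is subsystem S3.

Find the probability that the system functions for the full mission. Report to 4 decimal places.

Series (B and C): 0.745100 × 0.898100 = 0.669174
Parallel (A, [0.669174], and D): 1 − (1 − 0.742700)(1 − 0.669174)(1 − 0.788900) = 0.982031
Series ([0.982031], E, and F): 0.982031 × 0.824500 × 0.907200 = 0.7345

0.7345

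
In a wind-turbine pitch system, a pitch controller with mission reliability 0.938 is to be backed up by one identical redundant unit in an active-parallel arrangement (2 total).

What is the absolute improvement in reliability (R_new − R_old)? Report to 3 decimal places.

0.058

R_before = 0.938
R_after = 1 − (1 − 0.938)^2 = 0.996
ΔR = 0.996 − 0.938 = 0.058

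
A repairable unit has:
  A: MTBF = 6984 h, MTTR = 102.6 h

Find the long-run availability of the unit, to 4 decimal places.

A(A) = MTBF/(MTBF+MTTR) = 6984/(6984+102.6) = 0.9855

0.9855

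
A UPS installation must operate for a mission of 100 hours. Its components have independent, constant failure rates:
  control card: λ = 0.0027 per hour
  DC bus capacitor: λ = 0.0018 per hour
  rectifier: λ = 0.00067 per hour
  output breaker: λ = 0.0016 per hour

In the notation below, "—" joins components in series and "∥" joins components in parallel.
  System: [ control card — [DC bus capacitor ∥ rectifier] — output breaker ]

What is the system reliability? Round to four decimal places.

0.6436

R(control card) = exp(−0.0027 × 100) = 0.763379
R(DC bus capacitor) = exp(−0.0018 × 100) = 0.835270
R(rectifier) = exp(−0.00067 × 100) = 0.935195
R(output breaker) = exp(−0.0016 × 100) = 0.852144
Parallel (DC bus capacitor and rectifier): 1 − (1 − 0.835270)(1 − 0.935195) = 0.989325
Series (control card, [0.989325], and output breaker): 0.763379 × 0.989325 × 0.852144 = 0.6436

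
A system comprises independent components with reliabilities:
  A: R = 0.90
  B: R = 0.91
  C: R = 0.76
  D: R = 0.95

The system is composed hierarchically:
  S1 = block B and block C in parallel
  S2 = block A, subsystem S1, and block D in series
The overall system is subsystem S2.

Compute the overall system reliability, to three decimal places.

0.837

Parallel (B and C): 1 − (1 − 0.91000)(1 − 0.76000) = 0.97840
Series (A, [0.97840], and D): 0.90000 × 0.97840 × 0.95000 = 0.837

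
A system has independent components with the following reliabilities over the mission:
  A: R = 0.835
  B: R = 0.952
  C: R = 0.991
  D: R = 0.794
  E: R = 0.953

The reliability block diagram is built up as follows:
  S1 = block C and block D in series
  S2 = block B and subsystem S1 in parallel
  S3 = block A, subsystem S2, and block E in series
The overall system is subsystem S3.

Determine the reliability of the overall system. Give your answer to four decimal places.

Series (C and D): 0.991000 × 0.794000 = 0.786854
Parallel (B and [0.786854]): 1 − (1 − 0.952000)(1 − 0.786854) = 0.989769
Series (A, [0.989769], and E): 0.835000 × 0.989769 × 0.953000 = 0.7876

0.7876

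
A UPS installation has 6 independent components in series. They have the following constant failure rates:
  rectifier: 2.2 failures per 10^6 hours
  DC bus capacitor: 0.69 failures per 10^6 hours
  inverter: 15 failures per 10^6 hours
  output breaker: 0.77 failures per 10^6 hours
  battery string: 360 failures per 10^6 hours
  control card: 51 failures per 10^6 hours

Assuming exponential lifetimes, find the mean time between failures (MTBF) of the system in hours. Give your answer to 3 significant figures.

Series of exponential components: λ_sys = Σ λ_i
λ_sys = 0.0000022 + 0.00000069 + 0.000015 + 0.00000077 + 0.00036 + 0.000051 = 4.2966e-04 /h
MTBF = 1 / λ_sys = 2330 h

2330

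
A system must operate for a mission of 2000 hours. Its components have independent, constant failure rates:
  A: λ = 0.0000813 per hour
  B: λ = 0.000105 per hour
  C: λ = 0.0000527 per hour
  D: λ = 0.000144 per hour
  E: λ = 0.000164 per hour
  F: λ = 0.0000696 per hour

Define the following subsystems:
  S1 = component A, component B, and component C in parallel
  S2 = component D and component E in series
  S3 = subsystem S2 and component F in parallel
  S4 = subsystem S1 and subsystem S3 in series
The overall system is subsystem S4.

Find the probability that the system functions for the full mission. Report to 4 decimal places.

0.9376

R(A) = exp(−0.0000813 × 2000) = 0.849931
R(B) = exp(−0.000105 × 2000) = 0.810584
R(C) = exp(−0.0000527 × 2000) = 0.899964
R(D) = exp(−0.000144 × 2000) = 0.749762
R(E) = exp(−0.000164 × 2000) = 0.720363
R(F) = exp(−0.0000696 × 2000) = 0.870054
Parallel (A, B, and C): 1 − (1 − 0.849931)(1 − 0.810584)(1 − 0.899964) = 0.997156
Series (D and E): 0.749762 × 0.720363 = 0.540101
Parallel ([0.540101] and F): 1 − (1 − 0.540101)(1 − 0.870054) = 0.940238
Series ([0.997156] and [0.940238]): 0.997156 × 0.940238 = 0.9376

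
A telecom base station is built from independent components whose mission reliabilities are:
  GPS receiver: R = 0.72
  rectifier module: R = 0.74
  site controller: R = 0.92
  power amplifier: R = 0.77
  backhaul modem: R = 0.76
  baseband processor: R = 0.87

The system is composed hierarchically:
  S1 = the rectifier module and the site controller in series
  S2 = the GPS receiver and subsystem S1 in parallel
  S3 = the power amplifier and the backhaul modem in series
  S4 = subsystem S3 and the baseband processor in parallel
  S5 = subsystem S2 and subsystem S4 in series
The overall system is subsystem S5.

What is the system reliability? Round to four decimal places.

0.8615

Series (rectifier module and site controller): 0.740000 × 0.920000 = 0.680800
Parallel (GPS receiver and [0.680800]): 1 − (1 − 0.720000)(1 − 0.680800) = 0.910624
Series (power amplifier and backhaul modem): 0.770000 × 0.760000 = 0.585200
Parallel ([0.585200] and baseband processor): 1 − (1 − 0.585200)(1 − 0.870000) = 0.946076
Series ([0.910624] and [0.946076]): 0.910624 × 0.946076 = 0.8615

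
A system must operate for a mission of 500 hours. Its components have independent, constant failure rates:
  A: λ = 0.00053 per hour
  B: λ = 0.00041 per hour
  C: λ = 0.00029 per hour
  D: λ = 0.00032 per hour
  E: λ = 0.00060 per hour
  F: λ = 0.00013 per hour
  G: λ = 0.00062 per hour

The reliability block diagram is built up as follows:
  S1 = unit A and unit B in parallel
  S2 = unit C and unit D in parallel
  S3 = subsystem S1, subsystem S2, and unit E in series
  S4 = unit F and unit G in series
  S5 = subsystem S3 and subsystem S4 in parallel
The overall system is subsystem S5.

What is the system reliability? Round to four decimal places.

0.9045

R(A) = exp(−0.00053 × 500) = 0.767206
R(B) = exp(−0.00041 × 500) = 0.814647
R(C) = exp(−0.00029 × 500) = 0.865022
R(D) = exp(−0.00032 × 500) = 0.852144
R(E) = exp(−0.00060 × 500) = 0.740818
R(F) = exp(−0.00013 × 500) = 0.937067
R(G) = exp(−0.00062 × 500) = 0.733447
Parallel (A and B): 1 − (1 − 0.767206)(1 − 0.814647) = 0.956851
Parallel (C and D): 1 − (1 − 0.865022)(1 − 0.852144) = 0.980043
Series ([0.956851], [0.980043], and E): 0.956851 × 0.980043 × 0.740818 = 0.694706
Series (F and G): 0.937067 × 0.733447 = 0.687289
Parallel ([0.694706] and [0.687289]): 1 − (1 − 0.694706)(1 − 0.687289) = 0.9045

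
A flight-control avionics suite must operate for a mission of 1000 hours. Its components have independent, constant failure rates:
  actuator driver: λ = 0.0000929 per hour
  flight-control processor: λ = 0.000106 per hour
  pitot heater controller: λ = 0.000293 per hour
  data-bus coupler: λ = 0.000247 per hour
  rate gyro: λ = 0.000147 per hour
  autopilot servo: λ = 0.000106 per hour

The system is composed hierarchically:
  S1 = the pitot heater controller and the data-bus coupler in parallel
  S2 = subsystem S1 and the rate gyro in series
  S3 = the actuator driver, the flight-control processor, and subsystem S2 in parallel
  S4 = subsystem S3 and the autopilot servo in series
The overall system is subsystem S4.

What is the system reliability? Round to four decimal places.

R(actuator driver) = exp(−0.0000929 × 1000) = 0.911285
R(flight-control processor) = exp(−0.000106 × 1000) = 0.899425
R(pitot heater controller) = exp(−0.000293 × 1000) = 0.746022
R(data-bus coupler) = exp(−0.000247 × 1000) = 0.781141
R(rate gyro) = exp(−0.000147 × 1000) = 0.863294
R(autopilot servo) = exp(−0.000106 × 1000) = 0.899425
Parallel (pitot heater controller and data-bus coupler): 1 − (1 − 0.746022)(1 − 0.781141) = 0.944415
Series ([0.944415] and rate gyro): 0.944415 × 0.863294 = 0.815308
Parallel (actuator driver, flight-control processor, and [0.815308]): 1 − (1 − 0.911285)(1 − 0.899425)(1 − 0.815308) = 0.998352
Series ([0.998352] and autopilot servo): 0.998352 × 0.899425 = 0.8979

0.8979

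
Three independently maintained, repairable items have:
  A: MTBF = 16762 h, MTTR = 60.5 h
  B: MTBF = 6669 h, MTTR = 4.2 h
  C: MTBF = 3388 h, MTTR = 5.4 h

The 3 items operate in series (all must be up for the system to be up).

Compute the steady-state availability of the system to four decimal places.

0.9942

A(A) = MTBF/(MTBF+MTTR) = 16762/(16762+60.5) = 0.996404
A(B) = MTBF/(MTBF+MTTR) = 6669/(6669+4.2) = 0.999371
A(C) = MTBF/(MTBF+MTTR) = 3388/(3388+5.4) = 0.998409
Series availability: 0.996404 × 0.999371 × 0.998409 = 0.9942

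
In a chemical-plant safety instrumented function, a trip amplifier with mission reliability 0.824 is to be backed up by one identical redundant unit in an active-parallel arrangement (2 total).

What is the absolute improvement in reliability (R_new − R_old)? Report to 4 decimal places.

R_before = 0.824
R_after = 1 − (1 − 0.824)^2 = 0.9690
ΔR = 0.9690 − 0.824 = 0.1450

0.1450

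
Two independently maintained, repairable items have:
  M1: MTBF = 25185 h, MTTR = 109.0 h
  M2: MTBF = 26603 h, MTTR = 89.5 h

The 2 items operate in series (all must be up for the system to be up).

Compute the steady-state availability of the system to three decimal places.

A(M1) = MTBF/(MTBF+MTTR) = 25185/(25185+109.0) = 0.995691
A(M2) = MTBF/(MTBF+MTTR) = 26603/(26603+89.5) = 0.996647
Series availability: 0.995691 × 0.996647 = 0.992

0.992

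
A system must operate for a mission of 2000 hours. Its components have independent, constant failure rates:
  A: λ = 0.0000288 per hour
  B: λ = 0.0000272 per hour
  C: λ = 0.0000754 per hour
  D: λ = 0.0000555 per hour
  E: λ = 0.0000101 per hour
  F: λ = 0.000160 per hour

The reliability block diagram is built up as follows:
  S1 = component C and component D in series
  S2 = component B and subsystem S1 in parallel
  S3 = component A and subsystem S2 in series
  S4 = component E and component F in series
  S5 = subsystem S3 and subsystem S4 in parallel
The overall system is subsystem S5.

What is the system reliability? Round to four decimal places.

R(A) = exp(−0.0000288 × 2000) = 0.944027
R(B) = exp(−0.0000272 × 2000) = 0.947053
R(C) = exp(−0.0000754 × 2000) = 0.860020
R(D) = exp(−0.0000555 × 2000) = 0.894939
R(E) = exp(−0.0000101 × 2000) = 0.980003
R(F) = exp(−0.000160 × 2000) = 0.726149
Series (C and D): 0.860020 × 0.894939 = 0.769665
Parallel (B and [0.769665]): 1 − (1 − 0.947053)(1 − 0.769665) = 0.987804
Series (A and [0.987804]): 0.944027 × 0.987804 = 0.932514
Series (E and F): 0.980003 × 0.726149 = 0.711628
Parallel ([0.932514] and [0.711628]): 1 − (1 − 0.932514)(1 − 0.711628) = 0.9805

0.9805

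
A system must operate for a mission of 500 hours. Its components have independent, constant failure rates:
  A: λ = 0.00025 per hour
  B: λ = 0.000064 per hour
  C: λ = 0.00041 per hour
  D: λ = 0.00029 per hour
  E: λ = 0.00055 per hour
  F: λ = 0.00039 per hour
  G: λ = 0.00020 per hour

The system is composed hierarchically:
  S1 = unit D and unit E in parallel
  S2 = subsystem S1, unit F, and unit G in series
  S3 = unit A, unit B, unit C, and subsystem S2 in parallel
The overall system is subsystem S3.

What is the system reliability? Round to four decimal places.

R(A) = exp(−0.00025 × 500) = 0.882497
R(B) = exp(−0.000064 × 500) = 0.968507
R(C) = exp(−0.00041 × 500) = 0.814647
R(D) = exp(−0.00029 × 500) = 0.865022
R(E) = exp(−0.00055 × 500) = 0.759572
R(F) = exp(−0.00039 × 500) = 0.822835
R(G) = exp(−0.00020 × 500) = 0.904837
Parallel (D and E): 1 − (1 − 0.865022)(1 − 0.759572) = 0.967548
Series ([0.967548], F, and G): 0.967548 × 0.822835 × 0.904837 = 0.720370
Parallel (A, B, C, and [0.720370]): 1 − (1 − 0.882497)(1 − 0.968507)(1 − 0.814647)(1 − 0.720370) = 0.9998

0.9998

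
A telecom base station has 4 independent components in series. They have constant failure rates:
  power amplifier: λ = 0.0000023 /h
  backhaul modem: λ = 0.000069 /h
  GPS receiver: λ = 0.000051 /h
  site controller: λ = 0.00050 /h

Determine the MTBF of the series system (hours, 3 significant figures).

Series of exponential components: λ_sys = Σ λ_i
λ_sys = 0.0000023 + 0.000069 + 0.000051 + 0.00050 = 6.2230e-04 /h
MTBF = 1 / λ_sys = 1610 h

1610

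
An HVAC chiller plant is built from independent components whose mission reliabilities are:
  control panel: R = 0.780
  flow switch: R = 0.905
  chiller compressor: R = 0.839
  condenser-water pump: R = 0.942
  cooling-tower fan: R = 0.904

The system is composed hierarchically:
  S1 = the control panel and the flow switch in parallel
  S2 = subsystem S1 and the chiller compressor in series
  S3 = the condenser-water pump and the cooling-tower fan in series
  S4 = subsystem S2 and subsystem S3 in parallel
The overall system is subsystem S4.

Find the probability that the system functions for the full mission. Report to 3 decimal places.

Parallel (control panel and flow switch): 1 − (1 − 0.78000)(1 − 0.90500) = 0.97910
Series ([0.97910] and chiller compressor): 0.97910 × 0.83900 = 0.82146
Series (condenser-water pump and cooling-tower fan): 0.94200 × 0.90400 = 0.85157
Parallel ([0.82146] and [0.85157]): 1 − (1 − 0.82146)(1 − 0.85157) = 0.973

0.973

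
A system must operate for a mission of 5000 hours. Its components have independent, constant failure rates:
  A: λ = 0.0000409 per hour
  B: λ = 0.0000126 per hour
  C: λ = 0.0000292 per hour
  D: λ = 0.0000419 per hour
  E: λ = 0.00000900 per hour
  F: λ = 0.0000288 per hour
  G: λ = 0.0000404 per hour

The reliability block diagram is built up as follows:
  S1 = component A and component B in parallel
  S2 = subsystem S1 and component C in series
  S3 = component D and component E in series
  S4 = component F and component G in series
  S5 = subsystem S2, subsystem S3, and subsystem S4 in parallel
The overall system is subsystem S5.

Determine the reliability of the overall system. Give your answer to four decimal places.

0.9904

R(A) = exp(−0.0000409 × 5000) = 0.815055
R(B) = exp(−0.0000126 × 5000) = 0.938943
R(C) = exp(−0.0000292 × 5000) = 0.864158
R(D) = exp(−0.0000419 × 5000) = 0.810990
R(E) = exp(−0.00000900 × 5000) = 0.955997
R(F) = exp(−0.0000288 × 5000) = 0.865888
R(G) = exp(−0.0000404 × 5000) = 0.817095
Parallel (A and B): 1 − (1 − 0.815055)(1 − 0.938943) = 0.988708
Series ([0.988708] and C): 0.988708 × 0.864158 = 0.854400
Series (D and E): 0.810990 × 0.955997 = 0.775304
Series (F and G): 0.865888 × 0.817095 = 0.707513
Parallel ([0.854400], [0.775304], and [0.707513]): 1 − (1 − 0.854400)(1 − 0.775304)(1 − 0.707513) = 0.9904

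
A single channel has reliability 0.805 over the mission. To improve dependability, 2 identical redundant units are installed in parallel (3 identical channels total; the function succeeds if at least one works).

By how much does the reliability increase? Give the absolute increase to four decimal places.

0.1876

R_before = 0.805
R_after = 1 − (1 − 0.805)^3 = 0.9926
ΔR = 0.9926 − 0.805 = 0.1876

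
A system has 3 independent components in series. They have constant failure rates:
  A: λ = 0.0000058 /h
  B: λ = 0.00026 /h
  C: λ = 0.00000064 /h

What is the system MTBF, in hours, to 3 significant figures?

3750

Series of exponential components: λ_sys = Σ λ_i
λ_sys = 0.0000058 + 0.00026 + 0.00000064 = 2.6644e-04 /h
MTBF = 1 / λ_sys = 3750 h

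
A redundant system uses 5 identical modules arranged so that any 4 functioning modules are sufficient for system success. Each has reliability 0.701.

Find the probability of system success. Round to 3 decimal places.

R = Σ_{i=4}^{5} C(5,i) p^i (1−p)^{5−i} with p = 0.701
C(5,4)·0.701^4·0.299^1 = 0.36101
C(5,5)·0.701^5·0.299^0 = 0.16927
Sum = 0.530

0.530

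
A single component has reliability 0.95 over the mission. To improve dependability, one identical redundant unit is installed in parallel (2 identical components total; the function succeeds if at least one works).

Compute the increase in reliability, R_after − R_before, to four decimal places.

0.0475

R_before = 0.95
R_after = 1 − (1 − 0.95)^2 = 0.9975
ΔR = 0.9975 − 0.95 = 0.0475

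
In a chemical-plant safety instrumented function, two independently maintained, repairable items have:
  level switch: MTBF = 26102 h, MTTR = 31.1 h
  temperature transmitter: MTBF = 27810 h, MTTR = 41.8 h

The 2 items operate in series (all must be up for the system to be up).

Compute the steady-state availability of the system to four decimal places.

0.9973

A(level switch) = MTBF/(MTBF+MTTR) = 26102/(26102+31.1) = 0.998810
A(temperature transmitter) = MTBF/(MTBF+MTTR) = 27810/(27810+41.8) = 0.998499
Series availability: 0.998810 × 0.998499 = 0.9973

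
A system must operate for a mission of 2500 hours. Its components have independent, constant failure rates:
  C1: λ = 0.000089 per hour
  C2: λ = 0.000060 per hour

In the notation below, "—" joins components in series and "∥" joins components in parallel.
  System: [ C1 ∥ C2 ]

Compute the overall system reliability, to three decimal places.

R(C1) = exp(−0.000089 × 2500) = 0.80052
R(C2) = exp(−0.000060 × 2500) = 0.86071
Parallel (C1 and C2): 1 − (1 − 0.80052)(1 − 0.86071) = 0.972

0.972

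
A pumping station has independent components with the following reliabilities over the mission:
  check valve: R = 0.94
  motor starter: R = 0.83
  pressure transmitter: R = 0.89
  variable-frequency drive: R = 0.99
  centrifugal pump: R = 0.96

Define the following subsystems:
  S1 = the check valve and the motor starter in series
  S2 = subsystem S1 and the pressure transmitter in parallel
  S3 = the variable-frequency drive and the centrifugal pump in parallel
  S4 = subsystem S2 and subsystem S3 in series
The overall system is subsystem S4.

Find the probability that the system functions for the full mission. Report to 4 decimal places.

0.9754

Series (check valve and motor starter): 0.940000 × 0.830000 = 0.780200
Parallel ([0.780200] and pressure transmitter): 1 − (1 − 0.780200)(1 − 0.890000) = 0.975822
Parallel (variable-frequency drive and centrifugal pump): 1 − (1 − 0.990000)(1 − 0.960000) = 0.999600
Series ([0.975822] and [0.999600]): 0.975822 × 0.999600 = 0.9754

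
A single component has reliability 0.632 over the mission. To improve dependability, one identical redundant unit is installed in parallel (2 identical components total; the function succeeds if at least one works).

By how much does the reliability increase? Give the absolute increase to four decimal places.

R_before = 0.632
R_after = 1 − (1 − 0.632)^2 = 0.8646
ΔR = 0.8646 − 0.632 = 0.2326

0.2326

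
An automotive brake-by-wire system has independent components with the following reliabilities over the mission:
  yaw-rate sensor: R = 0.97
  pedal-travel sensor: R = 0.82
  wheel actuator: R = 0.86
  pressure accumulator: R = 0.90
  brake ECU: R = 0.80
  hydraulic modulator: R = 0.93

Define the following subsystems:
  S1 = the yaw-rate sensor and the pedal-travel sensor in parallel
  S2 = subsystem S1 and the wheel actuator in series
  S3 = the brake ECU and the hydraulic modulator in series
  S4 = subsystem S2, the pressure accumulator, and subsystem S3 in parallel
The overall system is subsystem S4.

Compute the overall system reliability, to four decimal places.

0.9963

Parallel (yaw-rate sensor and pedal-travel sensor): 1 − (1 − 0.970000)(1 − 0.820000) = 0.994600
Series ([0.994600] and wheel actuator): 0.994600 × 0.860000 = 0.855356
Series (brake ECU and hydraulic modulator): 0.800000 × 0.930000 = 0.744000
Parallel ([0.855356], pressure accumulator, and [0.744000]): 1 − (1 − 0.855356)(1 − 0.900000)(1 − 0.744000) = 0.9963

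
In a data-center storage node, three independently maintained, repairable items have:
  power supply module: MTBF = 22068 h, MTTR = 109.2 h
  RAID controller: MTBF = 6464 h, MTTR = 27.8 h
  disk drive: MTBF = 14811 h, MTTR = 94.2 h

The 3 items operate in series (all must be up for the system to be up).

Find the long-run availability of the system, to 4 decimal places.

0.9846

A(power supply module) = MTBF/(MTBF+MTTR) = 22068/(22068+109.2) = 0.995076
A(RAID controller) = MTBF/(MTBF+MTTR) = 6464/(6464+27.8) = 0.995718
A(disk drive) = MTBF/(MTBF+MTTR) = 14811/(14811+94.2) = 0.993680
Series availability: 0.995076 × 0.995718 × 0.993680 = 0.9846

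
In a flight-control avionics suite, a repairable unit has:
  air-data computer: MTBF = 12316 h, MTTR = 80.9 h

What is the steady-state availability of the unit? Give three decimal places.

0.993

A(air-data computer) = MTBF/(MTBF+MTTR) = 12316/(12316+80.9) = 0.993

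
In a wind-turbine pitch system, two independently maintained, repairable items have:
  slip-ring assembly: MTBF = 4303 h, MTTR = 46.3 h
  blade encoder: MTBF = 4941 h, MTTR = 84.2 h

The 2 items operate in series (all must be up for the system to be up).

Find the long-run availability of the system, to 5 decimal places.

A(slip-ring assembly) = MTBF/(MTBF+MTTR) = 4303/(4303+46.3) = 0.989355
A(blade encoder) = MTBF/(MTBF+MTTR) = 4941/(4941+84.2) = 0.983244
Series availability: 0.989355 × 0.983244 = 0.97278

0.97278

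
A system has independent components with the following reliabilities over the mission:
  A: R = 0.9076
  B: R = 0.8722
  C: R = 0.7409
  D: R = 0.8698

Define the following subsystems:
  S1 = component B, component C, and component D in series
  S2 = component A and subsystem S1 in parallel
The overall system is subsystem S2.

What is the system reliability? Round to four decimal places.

0.9595

Series (B, C, and D): 0.872200 × 0.740900 × 0.869800 = 0.562076
Parallel (A and [0.562076]): 1 − (1 − 0.907600)(1 − 0.562076) = 0.9595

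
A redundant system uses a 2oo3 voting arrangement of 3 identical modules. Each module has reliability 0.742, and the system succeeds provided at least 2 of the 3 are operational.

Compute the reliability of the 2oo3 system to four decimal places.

0.8347

R = Σ_{i=2}^{3} C(3,i) p^i (1−p)^{3−i} with p = 0.742
C(3,2)·0.742^2·0.258^1 = 0.426137
C(3,3)·0.742^3·0.258^0 = 0.408518
Sum = 0.8347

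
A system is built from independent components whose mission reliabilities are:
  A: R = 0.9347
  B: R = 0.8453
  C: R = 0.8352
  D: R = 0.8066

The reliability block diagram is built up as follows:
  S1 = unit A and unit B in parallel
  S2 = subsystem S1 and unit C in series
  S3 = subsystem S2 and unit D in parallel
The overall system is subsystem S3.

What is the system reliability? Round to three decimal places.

0.966

Parallel (A and B): 1 − (1 − 0.93470)(1 − 0.84530) = 0.98990
Series ([0.98990] and C): 0.98990 × 0.83520 = 0.82676
Parallel ([0.82676] and D): 1 − (1 − 0.82676)(1 − 0.80660) = 0.966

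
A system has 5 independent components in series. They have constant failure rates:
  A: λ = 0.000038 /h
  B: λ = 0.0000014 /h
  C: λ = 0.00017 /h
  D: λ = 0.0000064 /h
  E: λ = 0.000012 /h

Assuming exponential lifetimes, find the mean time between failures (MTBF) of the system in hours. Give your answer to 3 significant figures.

Series of exponential components: λ_sys = Σ λ_i
λ_sys = 0.000038 + 0.0000014 + 0.00017 + 0.0000064 + 0.000012 = 2.2780e-04 /h
MTBF = 1 / λ_sys = 4390 h

4390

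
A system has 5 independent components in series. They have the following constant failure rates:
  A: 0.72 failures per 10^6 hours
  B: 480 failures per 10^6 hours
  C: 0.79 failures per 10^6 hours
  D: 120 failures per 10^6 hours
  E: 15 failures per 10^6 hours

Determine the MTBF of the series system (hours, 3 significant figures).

Series of exponential components: λ_sys = Σ λ_i
λ_sys = 0.00000072 + 0.00048 + 0.00000079 + 0.00012 + 0.000015 = 6.1651e-04 /h
MTBF = 1 / λ_sys = 1620 h

1620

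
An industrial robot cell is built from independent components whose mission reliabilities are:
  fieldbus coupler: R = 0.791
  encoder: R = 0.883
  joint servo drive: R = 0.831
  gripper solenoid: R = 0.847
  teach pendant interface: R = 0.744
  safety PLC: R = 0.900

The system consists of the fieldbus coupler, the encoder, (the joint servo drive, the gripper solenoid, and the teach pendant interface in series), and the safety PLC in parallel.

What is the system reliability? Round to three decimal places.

Series (joint servo drive, gripper solenoid, and teach pendant interface): 0.83100 × 0.84700 × 0.74400 = 0.52367
Parallel (fieldbus coupler, encoder, [0.52367], and safety PLC): 1 − (1 − 0.79100)(1 − 0.88300)(1 − 0.52367)(1 − 0.90000) = 0.999

0.999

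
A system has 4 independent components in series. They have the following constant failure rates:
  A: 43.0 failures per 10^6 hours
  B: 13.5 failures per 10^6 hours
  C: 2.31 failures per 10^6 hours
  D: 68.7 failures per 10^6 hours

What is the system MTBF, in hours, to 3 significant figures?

Series of exponential components: λ_sys = Σ λ_i
λ_sys = 0.0000430 + 0.0000135 + 0.00000231 + 0.0000687 = 1.2751e-04 /h
MTBF = 1 / λ_sys = 7840 h

7840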